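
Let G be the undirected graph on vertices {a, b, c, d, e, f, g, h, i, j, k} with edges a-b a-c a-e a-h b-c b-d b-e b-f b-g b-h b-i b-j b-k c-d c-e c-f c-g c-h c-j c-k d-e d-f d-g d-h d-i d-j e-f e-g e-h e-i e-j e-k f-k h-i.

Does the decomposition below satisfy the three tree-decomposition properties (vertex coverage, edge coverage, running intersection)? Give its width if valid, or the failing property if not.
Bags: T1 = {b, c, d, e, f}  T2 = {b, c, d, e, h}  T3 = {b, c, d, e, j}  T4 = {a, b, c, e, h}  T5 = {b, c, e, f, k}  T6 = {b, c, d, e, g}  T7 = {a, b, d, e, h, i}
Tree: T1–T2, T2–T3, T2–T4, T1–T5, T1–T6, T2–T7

No — bags containing vertex a are not connected in the tree.

A tree decomposition must satisfy three properties: every vertex lies in some bag; for every edge, both endpoints lie together in some bag; and for every vertex, the bags containing it form a connected subtree. Here bags containing vertex a are not connected in the tree, so the decomposition is invalid.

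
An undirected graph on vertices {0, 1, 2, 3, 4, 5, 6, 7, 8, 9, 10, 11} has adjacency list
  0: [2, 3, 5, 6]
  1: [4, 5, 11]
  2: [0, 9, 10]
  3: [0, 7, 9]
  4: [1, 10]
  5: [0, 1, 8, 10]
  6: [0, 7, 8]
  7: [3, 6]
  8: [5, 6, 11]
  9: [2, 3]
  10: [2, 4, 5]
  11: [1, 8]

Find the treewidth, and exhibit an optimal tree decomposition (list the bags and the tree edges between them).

The largest bag has 4 vertices, giving width 3; this decomposition certifies tw(G) ≤ 3. For the lower bound: the 4 vertex sets {3,7,9}, {6}, {0}, {2,5,8,10} are disjoint, each induces a connected subgraph, and every pair is joined by at least one edge of G. Contracting each set to a single vertex therefore yields K_{4} as a minor, and since treewidth is minor-monotone, tw(G) ≥ tw(K_{4}) = 3. Therefore the treewidth is 3.

Treewidth 3.
Bags: B1 = {3, 6, 7, 9}  B2 = {0, 3, 6, 9}  B3 = {0, 2, 6, 9}  B4 = {0, 2, 6, 8}  B5 = {0, 2, 5, 8}  B6 = {2, 5, 8, 10}  B7 = {5, 8, 10, 11}  B8 = {1, 5, 10, 11}  B9 = {1, 4, 10, 11}
Tree: B1–B2, B2–B3, B3–B4, B4–B5, B5–B6, B6–B7, B7–B8, B8–B9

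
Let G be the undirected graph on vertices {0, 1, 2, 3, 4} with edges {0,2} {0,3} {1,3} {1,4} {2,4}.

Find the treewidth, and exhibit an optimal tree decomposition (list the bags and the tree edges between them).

Each bag holds 3 vertices, so the decomposition has width 2, which upper-bounds the treewidth. For the lower bound, G contains the cycle 4–1–3–0–2–4, so G is not a forest; only forests have treewidth ≤ 1, hence tw(G) ≥ 2. Hence tw(G) = 2 exactly.

Treewidth 2.
One optimal decomposition is:
Bags: B1 = {1, 3, 4}  B2 = {0, 3, 4}  B3 = {0, 2, 4}
Tree: B1–B2, B2–B3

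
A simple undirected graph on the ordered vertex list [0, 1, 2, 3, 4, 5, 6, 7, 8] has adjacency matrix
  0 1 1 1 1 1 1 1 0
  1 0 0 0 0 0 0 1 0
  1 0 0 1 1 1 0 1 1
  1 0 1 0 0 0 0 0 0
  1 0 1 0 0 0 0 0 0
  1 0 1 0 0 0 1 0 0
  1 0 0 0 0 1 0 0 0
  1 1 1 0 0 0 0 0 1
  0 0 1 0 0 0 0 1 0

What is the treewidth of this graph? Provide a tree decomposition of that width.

The largest bag has 3 vertices, giving width 2; this decomposition certifies tw(G) ≤ 2. For the lower bound, the 3 vertices {0, 1, 7} are pairwise adjacent, and any tree decomposition puts a clique entirely inside one bag — forcing width ≥ 2. Combining the bounds, tw(G) = 2.

Treewidth 2.
One optimal decomposition is:
Bags: B1 = {0, 2, 7}  B2 = {0, 1, 7}  B3 = {0, 2, 3}  B4 = {2, 7, 8}  B5 = {0, 2, 5}  B6 = {0, 5, 6}  B7 = {0, 2, 4}
Tree: B1–B2, B1–B3, B1–B4, B3–B5, B5–B6, B1–B7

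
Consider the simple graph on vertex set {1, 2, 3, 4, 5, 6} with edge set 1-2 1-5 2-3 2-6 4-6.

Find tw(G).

1

A width-1 tree decomposition is:
Bags: B1 = {2, 3}  B2 = {1, 2}  B3 = {1, 5}  B4 = {2, 6}  B5 = {4, 6}
Tree: B1–B2, B2–B3, B2–B4, B4–B5
The largest bag has 2 vertices, giving width 1; this decomposition certifies tw(G) ≤ 1. Since G has at least one edge (e.g. 3–2), it is not an edgeless graph, so tw(G) ≥ 1. Hence tw(G) = 1 exactly.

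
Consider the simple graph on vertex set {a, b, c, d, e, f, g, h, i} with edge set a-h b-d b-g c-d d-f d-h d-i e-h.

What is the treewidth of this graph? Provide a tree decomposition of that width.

Treewidth 1.
One optimal decomposition is:
Bags: B1 = {e, h}  B2 = {d, h}  B3 = {b, d}  B4 = {c, d}  B5 = {a, h}  B6 = {d, f}  B7 = {b, g}  B8 = {d, i}
Tree: B1–B2, B2–B3, B2–B4, B1–B5, B3–B6, B3–B7, B3–B8

The largest bag has 2 vertices, giving width 1; this decomposition certifies tw(G) ≤ 1. Since G has at least one edge (e.g. h–e), it is not an edgeless graph, so tw(G) ≥ 1. The upper and lower bounds meet at 1, so that is the treewidth.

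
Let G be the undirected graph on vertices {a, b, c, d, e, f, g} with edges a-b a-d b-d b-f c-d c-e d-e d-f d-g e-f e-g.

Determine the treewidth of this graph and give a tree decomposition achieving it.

Treewidth 2.
Bags: B1 = {c, d, e}  B2 = {d, e, g}  B3 = {d, e, f}  B4 = {b, d, f}  B5 = {a, b, d}
Tree: B1–B2, B1–B3, B3–B4, B4–B5

The largest bag has 3 vertices, giving width 2; this decomposition certifies tw(G) ≤ 2. Conversely, {d, e, g} is a clique of size 3, and the vertices of any clique must share a bag in every tree decomposition; so some bag has ≥ 3 vertices and tw(G) ≥ 2. Hence tw(G) = 2 exactly.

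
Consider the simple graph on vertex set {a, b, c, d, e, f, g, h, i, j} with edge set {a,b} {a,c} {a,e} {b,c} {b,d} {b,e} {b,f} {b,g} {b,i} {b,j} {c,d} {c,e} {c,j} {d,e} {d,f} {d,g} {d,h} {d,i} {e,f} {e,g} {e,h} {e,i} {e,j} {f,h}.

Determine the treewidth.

A width-3 tree decomposition is:
Bags: B1 = {b, c, d, e}  B2 = {b, d, e, g}  B3 = {b, d, e, f}  B4 = {a, b, c, e}  B5 = {b, c, e, j}  B6 = {d, e, f, h}  B7 = {b, d, e, i}
Tree: B1–B2, B1–B3, B1–B4, B4–B5, B3–B6, B1–B7
The largest bag has 4 vertices, giving width 3; this decomposition certifies tw(G) ≤ 3. Conversely, {d, e, f, h} is a clique of size 4, and the vertices of any clique must share a bag in every tree decomposition; so some bag has ≥ 4 vertices and tw(G) ≥ 3. Hence tw(G) = 3 exactly.

3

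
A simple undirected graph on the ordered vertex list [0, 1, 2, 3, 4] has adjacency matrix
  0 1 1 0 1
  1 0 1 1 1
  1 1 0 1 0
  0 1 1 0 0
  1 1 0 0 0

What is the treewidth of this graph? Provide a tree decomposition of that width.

The largest bag has 3 vertices, giving width 2; this decomposition certifies tw(G) ≤ 2. Conversely, {0, 1, 2} is a clique of size 3, and the vertices of any clique must share a bag in every tree decomposition; so some bag has ≥ 3 vertices and tw(G) ≥ 2. Therefore the treewidth is 2.

Treewidth 2.
One optimal decomposition is:
Bags: B1 = {0, 1, 2}  B2 = {1, 2, 3}  B3 = {0, 1, 4}
Tree: B1–B2, B1–B3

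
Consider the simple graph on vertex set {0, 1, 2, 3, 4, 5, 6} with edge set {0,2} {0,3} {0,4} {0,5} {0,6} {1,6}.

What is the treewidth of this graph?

A width-1 tree decomposition is:
Bags: B1 = {0, 4}  B2 = {0, 5}  B3 = {0, 6}  B4 = {0, 2}  B5 = {0, 3}  B6 = {1, 6}
Tree: B1–B2, B2–B3, B1–B4, B2–B5, B3–B6
Each bag holds 2 vertices, so the decomposition has width 1, which upper-bounds the treewidth. Any graph with an edge has treewidth ≥ 1, and G has the edge 4–0. The upper and lower bounds meet at 1, so that is the treewidth.

1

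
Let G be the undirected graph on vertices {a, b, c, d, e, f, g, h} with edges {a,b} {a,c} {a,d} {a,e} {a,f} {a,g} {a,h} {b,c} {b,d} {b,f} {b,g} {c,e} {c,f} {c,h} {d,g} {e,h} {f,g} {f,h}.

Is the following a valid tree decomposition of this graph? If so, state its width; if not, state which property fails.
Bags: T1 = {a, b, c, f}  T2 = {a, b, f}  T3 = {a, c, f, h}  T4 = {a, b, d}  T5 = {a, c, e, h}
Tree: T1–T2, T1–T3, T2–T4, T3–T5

A tree decomposition must satisfy three properties: every vertex lies in some bag; for every edge, both endpoints lie together in some bag; and for every vertex, the bags containing it form a connected subtree. Here vertex g appears in no bag, so the decomposition is invalid.

No — vertex g appears in no bag.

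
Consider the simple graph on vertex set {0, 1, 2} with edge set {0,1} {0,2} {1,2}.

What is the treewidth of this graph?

2

A width-2 tree decomposition is:
Bags: B1 = {0, 1, 2}
Tree: (single bag)
A single bag containing all 3 vertices is trivially a valid decomposition of width 2. For the lower bound, the 3 vertices {0, 1, 2} are pairwise adjacent, and any tree decomposition puts a clique entirely inside one bag — forcing width ≥ 2. Therefore the treewidth is 2.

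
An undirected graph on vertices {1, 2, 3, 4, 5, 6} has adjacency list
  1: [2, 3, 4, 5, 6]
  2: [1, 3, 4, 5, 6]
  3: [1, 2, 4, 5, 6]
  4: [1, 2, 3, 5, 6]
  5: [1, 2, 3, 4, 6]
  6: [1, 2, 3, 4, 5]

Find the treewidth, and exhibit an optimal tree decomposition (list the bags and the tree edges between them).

Treewidth 5.
One such decomposition:
Bags: B1 = {1, 2, 3, 4, 5, 6}
Tree: (single bag)

A single bag containing all 6 vertices is trivially a valid decomposition of width 5. Conversely, {1, 2, 3, 4, 5, 6} is a clique of size 6, and the vertices of any clique must share a bag in every tree decomposition; so some bag has ≥ 6 vertices and tw(G) ≥ 5. Combining the bounds, tw(G) = 5.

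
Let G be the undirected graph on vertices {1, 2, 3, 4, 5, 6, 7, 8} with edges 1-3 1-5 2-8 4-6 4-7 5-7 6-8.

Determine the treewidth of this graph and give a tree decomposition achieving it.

Treewidth 1.
One optimal decomposition is:
Bags: B1 = {2, 8}  B2 = {6, 8}  B3 = {4, 6}  B4 = {4, 7}  B5 = {5, 7}  B6 = {1, 5}  B7 = {1, 3}
Tree: B1–B2, B2–B3, B3–B4, B4–B5, B5–B6, B6–B7

Every bag has size at most 2, so the width is 2 − 1 = 1 and tw(G) ≤ 1. Since G has at least one edge (e.g. 2–8), it is not an edgeless graph, so tw(G) ≥ 1. Combining the bounds, tw(G) = 1.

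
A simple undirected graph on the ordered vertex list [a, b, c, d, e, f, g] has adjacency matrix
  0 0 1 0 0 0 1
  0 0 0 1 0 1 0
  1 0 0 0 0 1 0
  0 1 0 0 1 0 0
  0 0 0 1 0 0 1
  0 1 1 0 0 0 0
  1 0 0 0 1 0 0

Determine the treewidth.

2

A width-2 tree decomposition is:
Bags: B1 = {b, d, e}  B2 = {b, e, g}  B3 = {a, b, g}  B4 = {a, b, c}  B5 = {b, c, f}
Tree: B1–B2, B2–B3, B3–B4, B4–B5
Every bag has size at most 3, so the width is 3 − 1 = 2 and tw(G) ≤ 2. For the lower bound, G contains the cycle b–d–e–g–a–c–f–b, so G is not a forest; only forests have treewidth ≤ 1, hence tw(G) ≥ 2. The upper and lower bounds meet at 2, so that is the treewidth.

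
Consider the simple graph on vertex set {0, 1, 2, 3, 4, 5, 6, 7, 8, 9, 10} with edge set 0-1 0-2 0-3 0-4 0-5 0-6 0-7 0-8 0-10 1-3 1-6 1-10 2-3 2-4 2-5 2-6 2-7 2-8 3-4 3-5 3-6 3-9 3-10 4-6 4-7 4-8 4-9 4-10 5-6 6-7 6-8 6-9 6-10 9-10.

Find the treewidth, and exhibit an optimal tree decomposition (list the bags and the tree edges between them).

Treewidth 4.
One such decomposition:
Bags: B1 = {0, 3, 4, 6, 10}  B2 = {0, 2, 3, 4, 6}  B3 = {0, 2, 4, 6, 8}  B4 = {0, 2, 3, 5, 6}  B5 = {0, 2, 4, 6, 7}  B6 = {0, 1, 3, 6, 10}  B7 = {3, 4, 6, 9, 10}
Tree: B1–B2, B2–B3, B2–B4, B2–B5, B1–B6, B1–B7

Every bag has size at most 5, so the width is 5 − 1 = 4 and tw(G) ≤ 4. Conversely, {0, 1, 3, 6, 10} is a clique of size 5, and the vertices of any clique must share a bag in every tree decomposition; so some bag has ≥ 5 vertices and tw(G) ≥ 4. Combining the bounds, tw(G) = 4.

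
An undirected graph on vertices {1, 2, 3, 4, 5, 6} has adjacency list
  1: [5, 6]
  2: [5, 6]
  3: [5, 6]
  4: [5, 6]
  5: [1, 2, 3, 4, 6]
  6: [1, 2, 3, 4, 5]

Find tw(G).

2

A width-2 tree decomposition is:
Bags: B1 = {4, 5, 6}  B2 = {3, 5, 6}  B3 = {1, 5, 6}  B4 = {2, 5, 6}
Tree: B1–B2, B1–B3, B1–B4
Every bag has size at most 3, so the width is 3 − 1 = 2 and tw(G) ≤ 2. Conversely, {1, 5, 6} is a clique of size 3, and the vertices of any clique must share a bag in every tree decomposition; so some bag has ≥ 3 vertices and tw(G) ≥ 2. Combining the bounds, tw(G) = 2.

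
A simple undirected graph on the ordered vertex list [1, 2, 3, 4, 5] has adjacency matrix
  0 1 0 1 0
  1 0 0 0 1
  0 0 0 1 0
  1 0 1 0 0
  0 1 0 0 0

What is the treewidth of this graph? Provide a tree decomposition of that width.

Treewidth 1.
One optimal decomposition is:
Bags: B1 = {3, 4}  B2 = {1, 4}  B3 = {1, 2}  B4 = {2, 5}
Tree: B1–B2, B2–B3, B3–B4

Every bag has size at most 2, so the width is 2 − 1 = 1 and tw(G) ≤ 1. Any graph with an edge has treewidth ≥ 1, and G has the edge 3–4. Therefore the treewidth is 1.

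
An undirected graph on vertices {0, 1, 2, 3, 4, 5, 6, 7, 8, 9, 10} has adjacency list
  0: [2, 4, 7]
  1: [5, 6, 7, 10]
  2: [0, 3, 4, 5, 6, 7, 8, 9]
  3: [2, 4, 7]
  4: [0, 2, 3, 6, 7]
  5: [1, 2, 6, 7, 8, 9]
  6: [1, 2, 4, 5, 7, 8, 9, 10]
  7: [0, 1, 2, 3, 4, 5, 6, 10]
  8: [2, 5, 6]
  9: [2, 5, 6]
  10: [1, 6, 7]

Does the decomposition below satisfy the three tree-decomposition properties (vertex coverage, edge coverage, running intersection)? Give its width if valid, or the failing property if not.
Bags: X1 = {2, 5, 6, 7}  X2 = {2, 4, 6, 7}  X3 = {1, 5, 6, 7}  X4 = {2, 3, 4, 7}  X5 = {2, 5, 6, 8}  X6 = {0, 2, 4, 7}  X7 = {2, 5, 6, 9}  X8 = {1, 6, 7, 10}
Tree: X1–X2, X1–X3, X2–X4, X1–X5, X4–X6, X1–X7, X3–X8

Vertex coverage: the bags together contain {0, 1, 2, 3, 4, 5, 6, 7, 8, 9, 10}, the full vertex set. Edge coverage: each edge of G has both endpoints in at least one bag. Running intersection: for every vertex, the bags containing it form a connected subtree. All three properties hold, so this is a valid tree decomposition of width max|bag| − 1 = 3, and hence tw(G) ≤ 3.

Yes; width 3.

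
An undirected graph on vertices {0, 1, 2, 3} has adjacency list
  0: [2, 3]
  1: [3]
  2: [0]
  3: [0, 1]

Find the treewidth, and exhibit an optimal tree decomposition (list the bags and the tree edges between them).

Treewidth 1.
Bags: B1 = {1, 3}  B2 = {0, 3}  B3 = {0, 2}
Tree: B1–B2, B2–B3

Every bag has size at most 2, so the width is 2 − 1 = 1 and tw(G) ≤ 1. Since G has at least one edge (e.g. 1–3), it is not an edgeless graph, so tw(G) ≥ 1. Therefore the treewidth is 1.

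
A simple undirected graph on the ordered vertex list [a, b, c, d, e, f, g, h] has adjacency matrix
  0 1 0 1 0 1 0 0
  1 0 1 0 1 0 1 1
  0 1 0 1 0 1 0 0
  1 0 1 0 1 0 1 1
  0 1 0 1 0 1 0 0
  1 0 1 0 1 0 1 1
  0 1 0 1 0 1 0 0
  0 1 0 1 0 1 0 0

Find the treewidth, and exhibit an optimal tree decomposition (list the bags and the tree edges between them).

Treewidth 3.
One such decomposition:
Bags: B1 = {b, d, f, h}  B2 = {b, d, e, f}  B3 = {a, b, d, f}  B4 = {b, c, d, f}  B5 = {b, d, f, g}
Tree: B1–B2, B2–B3, B3–B4, B4–B5

Every bag has size at most 4, so the width is 4 − 1 = 3 and tw(G) ≤ 3. For the lower bound: the 4 vertex sets {f,h}, {b,e}, {d}, {a} are disjoint, each induces a connected subgraph, and every pair is joined by at least one edge of G. Contracting each set to a single vertex therefore yields K_{4} as a minor, and since treewidth is minor-monotone, tw(G) ≥ tw(K_{4}) = 3. The upper and lower bounds meet at 3, so that is the treewidth.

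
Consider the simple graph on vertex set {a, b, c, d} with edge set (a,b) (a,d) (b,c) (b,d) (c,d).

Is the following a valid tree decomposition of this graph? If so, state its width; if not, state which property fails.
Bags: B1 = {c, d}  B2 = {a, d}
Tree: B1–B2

A tree decomposition must satisfy three properties: every vertex lies in some bag; for every edge, both endpoints lie together in some bag; and for every vertex, the bags containing it form a connected subtree. Here vertex b appears in no bag, so the decomposition is invalid.

No — vertex b appears in no bag.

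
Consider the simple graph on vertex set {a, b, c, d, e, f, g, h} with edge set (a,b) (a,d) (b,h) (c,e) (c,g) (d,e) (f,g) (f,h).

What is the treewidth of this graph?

A width-2 tree decomposition is:
Bags: B1 = {c, d, e}  B2 = {a, c, d}  B3 = {a, b, c}  B4 = {b, c, h}  B5 = {c, f, h}  B6 = {c, f, g}
Tree: B1–B2, B2–B3, B3–B4, B4–B5, B5–B6
The largest bag has 3 vertices, giving width 2; this decomposition certifies tw(G) ≤ 2. The edges c–e–d–a–b–h–f–g–c form a cycle, so G is not a tree and its treewidth is at least 2. Therefore the treewidth is 2.

2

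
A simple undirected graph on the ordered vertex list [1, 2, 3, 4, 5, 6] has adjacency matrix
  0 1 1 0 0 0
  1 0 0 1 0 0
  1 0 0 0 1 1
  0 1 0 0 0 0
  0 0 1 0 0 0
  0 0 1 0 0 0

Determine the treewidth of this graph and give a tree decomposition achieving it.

Each bag holds 2 vertices, so the decomposition has width 1, which upper-bounds the treewidth. Since G has at least one edge (e.g. 3–5), it is not an edgeless graph, so tw(G) ≥ 1. The upper and lower bounds meet at 1, so that is the treewidth.

Treewidth 1.
Bags: B1 = {3, 5}  B2 = {3, 6}  B3 = {1, 3}  B4 = {1, 2}  B5 = {2, 4}
Tree: B1–B2, B2–B3, B3–B4, B4–B5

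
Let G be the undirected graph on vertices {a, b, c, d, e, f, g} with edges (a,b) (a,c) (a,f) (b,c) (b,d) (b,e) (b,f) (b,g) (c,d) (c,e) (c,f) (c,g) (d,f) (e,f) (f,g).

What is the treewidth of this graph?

A width-3 tree decomposition is:
Bags: B1 = {b, c, e, f}  B2 = {a, b, c, f}  B3 = {b, c, d, f}  B4 = {b, c, f, g}
Tree: B1–B2, B1–B3, B1–B4
The largest bag has 4 vertices, giving width 3; this decomposition certifies tw(G) ≤ 3. Conversely, {b, c, d, f} is a clique of size 4, and the vertices of any clique must share a bag in every tree decomposition; so some bag has ≥ 4 vertices and tw(G) ≥ 3. Therefore the treewidth is 3.

3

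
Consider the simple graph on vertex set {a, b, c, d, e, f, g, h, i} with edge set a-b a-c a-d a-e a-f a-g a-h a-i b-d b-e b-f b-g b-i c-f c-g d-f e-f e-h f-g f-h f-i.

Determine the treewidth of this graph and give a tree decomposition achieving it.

Treewidth 3.
Bags: B1 = {a, b, d, f}  B2 = {a, b, e, f}  B3 = {a, b, f, i}  B4 = {a, b, f, g}  B5 = {a, c, f, g}  B6 = {a, e, f, h}
Tree: B1–B2, B2–B3, B3–B4, B4–B5, B2–B6

The largest bag has 4 vertices, giving width 3; this decomposition certifies tw(G) ≤ 3. Conversely, {a, e, f, h} is a clique of size 4, and the vertices of any clique must share a bag in every tree decomposition; so some bag has ≥ 4 vertices and tw(G) ≥ 3. Therefore the treewidth is 3.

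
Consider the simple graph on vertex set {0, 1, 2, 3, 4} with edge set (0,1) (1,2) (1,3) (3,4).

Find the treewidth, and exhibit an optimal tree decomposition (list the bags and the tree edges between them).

Treewidth 1.
Bags: B1 = {1, 3}  B2 = {0, 1}  B3 = {1, 2}  B4 = {3, 4}
Tree: B1–B2, B2–B3, B1–B4

Each bag holds 2 vertices, so the decomposition has width 1, which upper-bounds the treewidth. G has an edge, so its treewidth is at least 1. Hence tw(G) = 1 exactly.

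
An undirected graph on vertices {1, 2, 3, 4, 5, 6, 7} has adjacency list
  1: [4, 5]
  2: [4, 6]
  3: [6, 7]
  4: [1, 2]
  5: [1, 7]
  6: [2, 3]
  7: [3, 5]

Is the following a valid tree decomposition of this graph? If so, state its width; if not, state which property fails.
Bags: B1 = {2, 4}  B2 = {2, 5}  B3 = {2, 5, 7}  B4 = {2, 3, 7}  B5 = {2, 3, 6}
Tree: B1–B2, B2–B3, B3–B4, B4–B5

No — vertex 1 appears in no bag.

A tree decomposition must satisfy three properties: every vertex lies in some bag; for every edge, both endpoints lie together in some bag; and for every vertex, the bags containing it form a connected subtree. Here vertex 1 appears in no bag, so the decomposition is invalid.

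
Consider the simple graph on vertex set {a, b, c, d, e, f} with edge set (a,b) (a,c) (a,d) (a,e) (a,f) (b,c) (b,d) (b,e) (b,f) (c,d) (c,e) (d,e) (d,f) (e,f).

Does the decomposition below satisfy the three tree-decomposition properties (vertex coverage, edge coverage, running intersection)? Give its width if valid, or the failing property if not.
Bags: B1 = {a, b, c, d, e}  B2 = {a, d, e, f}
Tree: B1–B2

No — edge (b,f) lies in no bag.

A tree decomposition must satisfy three properties: every vertex lies in some bag; for every edge, both endpoints lie together in some bag; and for every vertex, the bags containing it form a connected subtree. Here edge (b,f) lies in no bag, so the decomposition is invalid.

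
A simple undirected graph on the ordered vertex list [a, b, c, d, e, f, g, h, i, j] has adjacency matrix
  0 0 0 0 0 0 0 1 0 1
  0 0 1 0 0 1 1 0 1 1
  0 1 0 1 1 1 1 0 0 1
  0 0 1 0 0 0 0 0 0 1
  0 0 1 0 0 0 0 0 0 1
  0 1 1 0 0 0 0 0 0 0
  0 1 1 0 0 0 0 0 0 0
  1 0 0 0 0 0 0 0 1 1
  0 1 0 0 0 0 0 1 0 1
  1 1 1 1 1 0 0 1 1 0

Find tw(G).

A width-2 tree decomposition is:
Bags: B1 = {b, c, j}  B2 = {b, i, j}  B3 = {b, c, f}  B4 = {c, d, j}  B5 = {h, i, j}  B6 = {a, h, j}  B7 = {b, c, g}  B8 = {c, e, j}
Tree: B1–B2, B1–B3, B1–B4, B2–B5, B5–B6, B1–B7, B4–B8
Every bag has size at most 3, so the width is 3 − 1 = 2 and tw(G) ≤ 2. On the other hand G contains the 3-clique {b, c, g}. A clique must lie in a single bag of any decomposition, so no decomposition can have width below 2. Hence tw(G) = 2 exactly.

2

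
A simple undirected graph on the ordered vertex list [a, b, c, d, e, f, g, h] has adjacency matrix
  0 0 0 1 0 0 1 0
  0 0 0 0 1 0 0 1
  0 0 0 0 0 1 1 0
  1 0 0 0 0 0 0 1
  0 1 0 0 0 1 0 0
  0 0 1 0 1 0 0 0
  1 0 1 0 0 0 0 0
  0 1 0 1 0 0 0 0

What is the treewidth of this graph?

A width-2 tree decomposition is:
Bags: B1 = {b, d, h}  B2 = {b, d, e}  B3 = {d, e, f}  B4 = {c, d, f}  B5 = {c, d, g}  B6 = {a, d, g}
Tree: B1–B2, B2–B3, B3–B4, B4–B5, B5–B6
Each bag holds 3 vertices, so the decomposition has width 2, which upper-bounds the treewidth. The edges d–h–b–e–f–c–g–a–d form a cycle, so G is not a tree and its treewidth is at least 2. Combining the bounds, tw(G) = 2.

2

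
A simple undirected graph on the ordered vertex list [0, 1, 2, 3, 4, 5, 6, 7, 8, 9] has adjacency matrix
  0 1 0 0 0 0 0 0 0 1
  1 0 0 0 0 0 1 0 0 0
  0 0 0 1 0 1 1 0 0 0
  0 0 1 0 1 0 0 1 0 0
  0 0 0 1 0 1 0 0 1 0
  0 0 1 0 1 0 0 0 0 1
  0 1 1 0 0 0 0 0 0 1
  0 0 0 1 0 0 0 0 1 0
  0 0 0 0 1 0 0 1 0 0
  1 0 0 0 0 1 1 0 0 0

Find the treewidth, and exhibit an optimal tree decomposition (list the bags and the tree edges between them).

Treewidth 2.
Bags: B1 = {0, 1, 9}  B2 = {1, 6, 9}  B3 = {5, 6, 9}  B4 = {2, 5, 6}  B5 = {2, 4, 5}  B6 = {2, 3, 4}  B7 = {3, 4, 8}  B8 = {3, 7, 8}
Tree: B1–B2, B2–B3, B3–B4, B4–B5, B5–B6, B6–B7, B7–B8

Each bag holds 3 vertices, so the decomposition has width 2, which upper-bounds the treewidth. The edges 0–1–6–9–0 form a cycle, so G is not a tree and its treewidth is at least 2. Combining the bounds, tw(G) = 2.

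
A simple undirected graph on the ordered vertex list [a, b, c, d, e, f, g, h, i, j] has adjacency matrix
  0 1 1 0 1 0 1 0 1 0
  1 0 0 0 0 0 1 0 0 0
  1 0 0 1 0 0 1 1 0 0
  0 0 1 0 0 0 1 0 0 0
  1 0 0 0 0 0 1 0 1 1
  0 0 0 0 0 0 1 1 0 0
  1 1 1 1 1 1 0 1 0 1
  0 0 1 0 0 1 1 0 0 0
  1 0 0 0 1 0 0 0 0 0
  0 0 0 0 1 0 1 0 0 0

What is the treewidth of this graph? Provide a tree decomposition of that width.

Treewidth 2.
Bags: B1 = {a, c, g}  B2 = {c, g, h}  B3 = {f, g, h}  B4 = {a, e, g}  B5 = {a, b, g}  B6 = {a, e, i}  B7 = {e, g, j}  B8 = {c, d, g}
Tree: B1–B2, B2–B3, B1–B4, B4–B5, B4–B6, B4–B7, B2–B8

Every bag has size at most 3, so the width is 3 − 1 = 2 and tw(G) ≤ 2. Conversely, {f, g, h} is a clique of size 3, and the vertices of any clique must share a bag in every tree decomposition; so some bag has ≥ 3 vertices and tw(G) ≥ 2. Therefore the treewidth is 2.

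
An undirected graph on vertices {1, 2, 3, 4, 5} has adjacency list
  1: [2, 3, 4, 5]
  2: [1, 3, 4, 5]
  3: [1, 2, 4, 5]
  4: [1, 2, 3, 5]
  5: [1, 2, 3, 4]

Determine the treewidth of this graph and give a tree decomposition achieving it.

With just one bag of size 5, the width is 5 − 1 = 4, so tw(G) ≤ 4. Conversely, {1, 2, 3, 4, 5} is a clique of size 5, and the vertices of any clique must share a bag in every tree decomposition; so some bag has ≥ 5 vertices and tw(G) ≥ 4. Therefore the treewidth is 4.

Treewidth 4.
Bags: B1 = {1, 2, 3, 4, 5}
Tree: (single bag)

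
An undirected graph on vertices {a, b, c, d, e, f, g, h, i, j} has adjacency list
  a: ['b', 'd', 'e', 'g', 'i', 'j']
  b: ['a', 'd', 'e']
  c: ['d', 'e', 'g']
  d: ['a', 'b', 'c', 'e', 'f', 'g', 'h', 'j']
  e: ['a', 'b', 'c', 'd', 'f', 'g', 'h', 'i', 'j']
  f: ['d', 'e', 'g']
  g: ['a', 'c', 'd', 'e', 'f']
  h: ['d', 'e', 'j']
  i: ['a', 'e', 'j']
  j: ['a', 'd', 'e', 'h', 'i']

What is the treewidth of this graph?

A width-3 tree decomposition is:
Bags: B1 = {a, e, i, j}  B2 = {a, d, e, j}  B3 = {a, d, e, g}  B4 = {d, e, h, j}  B5 = {c, d, e, g}  B6 = {d, e, f, g}  B7 = {a, b, d, e}
Tree: B1–B2, B2–B3, B2–B4, B3–B5, B3–B6, B3–B7
Every bag has size at most 4, so the width is 4 − 1 = 3 and tw(G) ≤ 3. Conversely, {d, e, f, g} is a clique of size 4, and the vertices of any clique must share a bag in every tree decomposition; so some bag has ≥ 4 vertices and tw(G) ≥ 3. Combining the bounds, tw(G) = 3.

3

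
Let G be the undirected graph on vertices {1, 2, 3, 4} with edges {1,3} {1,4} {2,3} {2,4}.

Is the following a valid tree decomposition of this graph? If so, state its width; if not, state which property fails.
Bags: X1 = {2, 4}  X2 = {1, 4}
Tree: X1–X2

No — vertex 3 appears in no bag.

A tree decomposition must satisfy three properties: every vertex lies in some bag; for every edge, both endpoints lie together in some bag; and for every vertex, the bags containing it form a connected subtree. Here vertex 3 appears in no bag, so the decomposition is invalid.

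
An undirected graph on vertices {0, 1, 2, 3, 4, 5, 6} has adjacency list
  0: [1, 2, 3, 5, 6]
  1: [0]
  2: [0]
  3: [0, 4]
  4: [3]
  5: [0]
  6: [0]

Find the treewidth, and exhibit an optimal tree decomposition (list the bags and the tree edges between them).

Treewidth 1.
One optimal decomposition is:
Bags: B1 = {0, 6}  B2 = {0, 3}  B3 = {3, 4}  B4 = {0, 1}  B5 = {0, 2}  B6 = {0, 5}
Tree: B1–B2, B2–B3, B1–B4, B4–B5, B5–B6

Each bag holds 2 vertices, so the decomposition has width 1, which upper-bounds the treewidth. Any graph with an edge has treewidth ≥ 1, and G has the edge 6–0. Combining the bounds, tw(G) = 1.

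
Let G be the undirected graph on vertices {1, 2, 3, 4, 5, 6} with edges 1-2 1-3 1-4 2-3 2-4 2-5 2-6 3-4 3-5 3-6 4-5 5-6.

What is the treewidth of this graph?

3

A width-3 tree decomposition is:
Bags: B1 = {2, 3, 4, 5}  B2 = {1, 2, 3, 4}  B3 = {2, 3, 5, 6}
Tree: B1–B2, B1–B3
Each bag holds 4 vertices, so the decomposition has width 3, which upper-bounds the treewidth. For the lower bound, the 4 vertices {1, 2, 3, 4} are pairwise adjacent, and any tree decomposition puts a clique entirely inside one bag — forcing width ≥ 3. Therefore the treewidth is 3.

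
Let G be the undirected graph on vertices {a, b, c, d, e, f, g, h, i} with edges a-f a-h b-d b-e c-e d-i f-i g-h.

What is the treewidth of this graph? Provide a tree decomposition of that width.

Treewidth 1.
Bags: B1 = {c, e}  B2 = {b, e}  B3 = {b, d}  B4 = {d, i}  B5 = {f, i}  B6 = {a, f}  B7 = {a, h}  B8 = {g, h}
Tree: B1–B2, B2–B3, B3–B4, B4–B5, B5–B6, B6–B7, B7–B8

The largest bag has 2 vertices, giving width 1; this decomposition certifies tw(G) ≤ 1. G has an edge, so its treewidth is at least 1. The upper and lower bounds meet at 1, so that is the treewidth.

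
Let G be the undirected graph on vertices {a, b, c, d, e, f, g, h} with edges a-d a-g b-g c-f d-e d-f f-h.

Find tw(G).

1

A width-1 tree decomposition is:
Bags: B1 = {f, h}  B2 = {d, f}  B3 = {a, d}  B4 = {a, g}  B5 = {b, g}  B6 = {d, e}  B7 = {c, f}
Tree: B1–B2, B2–B3, B3–B4, B4–B5, B2–B6, B1–B7
Each bag holds 2 vertices, so the decomposition has width 1, which upper-bounds the treewidth. G has an edge, so its treewidth is at least 1. Hence tw(G) = 1 exactly.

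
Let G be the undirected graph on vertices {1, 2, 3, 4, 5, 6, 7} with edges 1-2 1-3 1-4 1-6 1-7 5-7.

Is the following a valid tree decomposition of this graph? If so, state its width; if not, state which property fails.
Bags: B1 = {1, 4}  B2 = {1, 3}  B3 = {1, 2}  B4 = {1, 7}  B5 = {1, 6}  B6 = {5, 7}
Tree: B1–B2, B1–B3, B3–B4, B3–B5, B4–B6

Checking the three conditions: (i) the bags cover all of {1, 2, 3, 4, 5, 6, 7}; (ii) for each edge, some bag contains both endpoints; (iii) the bags containing any fixed vertex form a subtree. All hold, so the decomposition is valid with width 2 − 1 = 1.

Yes; width 1.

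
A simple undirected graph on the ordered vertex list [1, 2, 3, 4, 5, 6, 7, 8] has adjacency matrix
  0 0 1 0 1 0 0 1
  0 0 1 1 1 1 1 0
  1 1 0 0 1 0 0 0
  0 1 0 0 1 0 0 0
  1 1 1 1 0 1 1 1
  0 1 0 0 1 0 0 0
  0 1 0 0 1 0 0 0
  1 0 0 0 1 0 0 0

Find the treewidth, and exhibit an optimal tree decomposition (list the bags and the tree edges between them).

Treewidth 2.
Bags: B1 = {2, 5, 6}  B2 = {2, 4, 5}  B3 = {2, 5, 7}  B4 = {2, 3, 5}  B5 = {1, 3, 5}  B6 = {1, 5, 8}
Tree: B1–B2, B1–B3, B2–B4, B4–B5, B5–B6

Each bag holds 3 vertices, so the decomposition has width 2, which upper-bounds the treewidth. Conversely, {1, 5, 8} is a clique of size 3, and the vertices of any clique must share a bag in every tree decomposition; so some bag has ≥ 3 vertices and tw(G) ≥ 2. The upper and lower bounds meet at 2, so that is the treewidth.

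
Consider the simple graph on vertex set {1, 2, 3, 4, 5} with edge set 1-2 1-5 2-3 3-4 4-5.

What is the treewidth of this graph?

A width-2 tree decomposition is:
Bags: B1 = {2, 3, 4}  B2 = {2, 4, 5}  B3 = {1, 2, 5}
Tree: B1–B2, B2–B3
The largest bag has 3 vertices, giving width 2; this decomposition certifies tw(G) ≤ 2. The edges 2–3–4–5–1–2 form a cycle, so G is not a tree and its treewidth is at least 2. Therefore the treewidth is 2.

2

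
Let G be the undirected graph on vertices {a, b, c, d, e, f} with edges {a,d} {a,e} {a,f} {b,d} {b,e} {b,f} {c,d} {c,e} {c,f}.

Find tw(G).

3

A width-3 tree decomposition is:
Bags: B1 = {c, d, e, f}  B2 = {a, d, e, f}  B3 = {b, d, e, f}
Tree: B1–B2, B2–B3
The largest bag has 4 vertices, giving width 3; this decomposition certifies tw(G) ≤ 3. For the lower bound: the 4 vertex sets {c,e}, {a,d}, {f}, {b} are disjoint, each induces a connected subgraph, and every pair is joined by at least one edge of G. Contracting each set to a single vertex therefore yields K_{4} as a minor, and since treewidth is minor-monotone, tw(G) ≥ tw(K_{4}) = 3. The upper and lower bounds meet at 3, so that is the treewidth.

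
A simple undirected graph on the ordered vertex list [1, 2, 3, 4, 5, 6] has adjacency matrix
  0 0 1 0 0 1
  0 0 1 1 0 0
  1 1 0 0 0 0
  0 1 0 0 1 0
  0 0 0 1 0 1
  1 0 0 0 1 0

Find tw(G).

2

A width-2 tree decomposition is:
Bags: B1 = {2, 3, 4}  B2 = {3, 4, 5}  B3 = {3, 5, 6}  B4 = {1, 3, 6}
Tree: B1–B2, B2–B3, B3–B4
Every bag has size at most 3, so the width is 3 − 1 = 2 and tw(G) ≤ 2. Since 3–2–4–5–6–1–3 is a cycle in G, G is not acyclic. Forests are exactly the graphs of treewidth ≤ 1, so tw(G) ≥ 2. The upper and lower bounds meet at 2, so that is the treewidth.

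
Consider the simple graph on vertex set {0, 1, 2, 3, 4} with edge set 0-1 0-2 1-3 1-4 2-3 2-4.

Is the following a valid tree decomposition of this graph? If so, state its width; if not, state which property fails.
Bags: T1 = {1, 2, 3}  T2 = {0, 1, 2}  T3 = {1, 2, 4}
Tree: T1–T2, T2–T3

Yes; width 2.

Vertex coverage: the bags together contain {0, 1, 2, 3, 4}, the full vertex set. Edge coverage: each edge of G has both endpoints in at least one bag. Running intersection: for every vertex, the bags containing it form a connected subtree. All three properties hold, so this is a valid tree decomposition of width max|bag| − 1 = 2, and hence tw(G) ≤ 2.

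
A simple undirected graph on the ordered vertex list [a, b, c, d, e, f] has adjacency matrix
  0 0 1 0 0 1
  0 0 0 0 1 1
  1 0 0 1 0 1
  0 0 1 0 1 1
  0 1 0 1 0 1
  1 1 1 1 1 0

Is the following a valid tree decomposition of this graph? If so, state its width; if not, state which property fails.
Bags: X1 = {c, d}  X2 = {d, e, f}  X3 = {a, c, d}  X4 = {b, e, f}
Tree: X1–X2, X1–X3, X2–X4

A tree decomposition must satisfy three properties: every vertex lies in some bag; for every edge, both endpoints lie together in some bag; and for every vertex, the bags containing it form a connected subtree. Here edge (f,c) lies in no bag, so the decomposition is invalid.

No — edge (f,c) lies in no bag.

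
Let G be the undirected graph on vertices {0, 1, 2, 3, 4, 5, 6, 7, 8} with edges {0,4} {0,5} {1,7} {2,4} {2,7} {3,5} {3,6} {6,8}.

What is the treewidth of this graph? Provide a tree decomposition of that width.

Treewidth 1.
One optimal decomposition is:
Bags: B1 = {1, 7}  B2 = {2, 7}  B3 = {2, 4}  B4 = {0, 4}  B5 = {0, 5}  B6 = {3, 5}  B7 = {3, 6}  B8 = {6, 8}
Tree: B1–B2, B2–B3, B3–B4, B4–B5, B5–B6, B6–B7, B7–B8

Every bag has size at most 2, so the width is 2 − 1 = 1 and tw(G) ≤ 1. Since G has at least one edge (e.g. 1–7), it is not an edgeless graph, so tw(G) ≥ 1. The upper and lower bounds meet at 1, so that is the treewidth.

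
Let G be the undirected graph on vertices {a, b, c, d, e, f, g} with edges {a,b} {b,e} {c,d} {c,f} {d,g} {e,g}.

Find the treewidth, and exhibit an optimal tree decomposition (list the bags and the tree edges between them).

The largest bag has 2 vertices, giving width 1; this decomposition certifies tw(G) ≤ 1. Any graph with an edge has treewidth ≥ 1, and G has the edge a–b. Combining the bounds, tw(G) = 1.

Treewidth 1.
Bags: B1 = {a, b}  B2 = {b, e}  B3 = {e, g}  B4 = {d, g}  B5 = {c, d}  B6 = {c, f}
Tree: B1–B2, B2–B3, B3–B4, B4–B5, B5–B6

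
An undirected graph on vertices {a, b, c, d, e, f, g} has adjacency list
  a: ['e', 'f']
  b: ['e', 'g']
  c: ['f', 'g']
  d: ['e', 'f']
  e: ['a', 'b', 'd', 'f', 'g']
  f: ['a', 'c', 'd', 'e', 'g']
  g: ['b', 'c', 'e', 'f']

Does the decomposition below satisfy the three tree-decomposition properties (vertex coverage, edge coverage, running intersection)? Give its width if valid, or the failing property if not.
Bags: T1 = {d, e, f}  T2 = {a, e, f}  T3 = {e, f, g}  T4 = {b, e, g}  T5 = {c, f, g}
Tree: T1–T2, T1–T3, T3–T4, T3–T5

Vertex coverage: the bags together contain {a, b, c, d, e, f, g}, the full vertex set. Edge coverage: each edge of G has both endpoints in at least one bag. Running intersection: for every vertex, the bags containing it form a connected subtree. All three properties hold, so this is a valid tree decomposition of width max|bag| − 1 = 2, and hence tw(G) ≤ 2.

Yes; width 2.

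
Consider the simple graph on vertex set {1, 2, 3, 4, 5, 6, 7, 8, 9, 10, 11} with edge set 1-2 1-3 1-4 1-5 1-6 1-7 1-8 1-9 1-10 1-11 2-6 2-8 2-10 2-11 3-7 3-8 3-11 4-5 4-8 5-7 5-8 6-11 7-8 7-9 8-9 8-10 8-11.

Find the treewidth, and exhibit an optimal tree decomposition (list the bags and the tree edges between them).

Each bag holds 4 vertices, so the decomposition has width 3, which upper-bounds the treewidth. For the lower bound, the 4 vertices {1, 2, 8, 10} are pairwise adjacent, and any tree decomposition puts a clique entirely inside one bag — forcing width ≥ 3. Combining the bounds, tw(G) = 3.

Treewidth 3.
Bags: B1 = {1, 2, 8, 11}  B2 = {1, 3, 8, 11}  B3 = {1, 3, 7, 8}  B4 = {1, 2, 8, 10}  B5 = {1, 2, 6, 11}  B6 = {1, 5, 7, 8}  B7 = {1, 4, 5, 8}  B8 = {1, 7, 8, 9}
Tree: B1–B2, B2–B3, B1–B4, B1–B5, B3–B6, B6–B7, B3–B8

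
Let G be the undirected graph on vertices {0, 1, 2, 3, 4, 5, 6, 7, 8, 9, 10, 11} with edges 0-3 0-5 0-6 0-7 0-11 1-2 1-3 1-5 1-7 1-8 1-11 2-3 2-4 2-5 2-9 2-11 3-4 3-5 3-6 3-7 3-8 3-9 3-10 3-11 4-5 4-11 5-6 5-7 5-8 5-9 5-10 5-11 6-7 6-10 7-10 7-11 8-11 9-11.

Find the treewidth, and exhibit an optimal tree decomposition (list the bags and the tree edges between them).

Treewidth 4.
One optimal decomposition is:
Bags: B1 = {1, 2, 3, 5, 11}  B2 = {2, 3, 4, 5, 11}  B3 = {1, 3, 5, 7, 11}  B4 = {1, 3, 5, 8, 11}  B5 = {0, 3, 5, 7, 11}  B6 = {0, 3, 5, 6, 7}  B7 = {3, 5, 6, 7, 10}  B8 = {2, 3, 5, 9, 11}
Tree: B1–B2, B1–B3, B3–B4, B3–B5, B5–B6, B6–B7, B2–B8

Each bag holds 5 vertices, so the decomposition has width 4, which upper-bounds the treewidth. Conversely, {3, 5, 6, 7, 10} is a clique of size 5, and the vertices of any clique must share a bag in every tree decomposition; so some bag has ≥ 5 vertices and tw(G) ≥ 4. Hence tw(G) = 4 exactly.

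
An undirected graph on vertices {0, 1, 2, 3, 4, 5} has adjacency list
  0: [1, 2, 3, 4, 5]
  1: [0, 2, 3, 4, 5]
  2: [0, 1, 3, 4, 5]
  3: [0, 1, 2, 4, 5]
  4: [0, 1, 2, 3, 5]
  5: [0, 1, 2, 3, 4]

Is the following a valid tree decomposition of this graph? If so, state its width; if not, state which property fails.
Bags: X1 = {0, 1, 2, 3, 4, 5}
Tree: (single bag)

Yes; width 5.

Vertex coverage: the bags together contain {0, 1, 2, 3, 4, 5}, the full vertex set. Edge coverage: each edge of G has both endpoints in at least one bag. Running intersection: for every vertex, the bags containing it form a connected subtree. All three properties hold, so this is a valid tree decomposition of width max|bag| − 1 = 5, and hence tw(G) ≤ 5.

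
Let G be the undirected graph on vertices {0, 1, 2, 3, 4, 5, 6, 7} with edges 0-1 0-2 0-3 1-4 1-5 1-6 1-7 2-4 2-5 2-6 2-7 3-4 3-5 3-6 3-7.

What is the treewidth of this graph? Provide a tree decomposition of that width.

Each bag holds 4 vertices, so the decomposition has width 3, which upper-bounds the treewidth. For the lower bound: the 4 vertex sets {0,1}, {2,4}, {3}, {6} are disjoint, each induces a connected subgraph, and every pair is joined by at least one edge of G. Contracting each set to a single vertex therefore yields K_{4} as a minor, and since treewidth is minor-monotone, tw(G) ≥ tw(K_{4}) = 3. The upper and lower bounds meet at 3, so that is the treewidth.

Treewidth 3.
One such decomposition:
Bags: B1 = {0, 1, 2, 3}  B2 = {1, 2, 3, 4}  B3 = {1, 2, 3, 6}  B4 = {1, 2, 3, 7}  B5 = {1, 2, 3, 5}
Tree: B1–B2, B2–B3, B3–B4, B4–B5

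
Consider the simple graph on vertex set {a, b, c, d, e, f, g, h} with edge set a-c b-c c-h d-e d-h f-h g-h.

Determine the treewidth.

1

A width-1 tree decomposition is:
Bags: B1 = {d, h}  B2 = {f, h}  B3 = {d, e}  B4 = {c, h}  B5 = {a, c}  B6 = {g, h}  B7 = {b, c}
Tree: B1–B2, B1–B3, B1–B4, B4–B5, B2–B6, B4–B7
The largest bag has 2 vertices, giving width 1; this decomposition certifies tw(G) ≤ 1. Since G has at least one edge (e.g. h–d), it is not an edgeless graph, so tw(G) ≥ 1. The upper and lower bounds meet at 1, so that is the treewidth.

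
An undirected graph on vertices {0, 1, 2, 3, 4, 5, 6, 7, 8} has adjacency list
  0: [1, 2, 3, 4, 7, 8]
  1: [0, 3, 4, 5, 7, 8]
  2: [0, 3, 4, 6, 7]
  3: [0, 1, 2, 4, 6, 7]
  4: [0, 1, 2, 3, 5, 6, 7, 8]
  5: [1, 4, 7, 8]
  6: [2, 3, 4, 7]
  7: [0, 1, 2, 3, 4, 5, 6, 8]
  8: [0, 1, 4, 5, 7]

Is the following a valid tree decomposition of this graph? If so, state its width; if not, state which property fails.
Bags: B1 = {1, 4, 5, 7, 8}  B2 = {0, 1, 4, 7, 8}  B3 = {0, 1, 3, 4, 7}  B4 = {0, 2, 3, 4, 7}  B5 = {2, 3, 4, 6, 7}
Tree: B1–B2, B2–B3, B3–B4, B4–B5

Every vertex of G appears in some bag (union = {0, 1, 2, 3, 4, 5, 6, 7, 8}); every edge is covered by a bag; and for each vertex v the set of bags containing v is connected in the bag tree. The decomposition is therefore valid. The largest bag has 5 vertices, so the width is 4.

Yes; width 4.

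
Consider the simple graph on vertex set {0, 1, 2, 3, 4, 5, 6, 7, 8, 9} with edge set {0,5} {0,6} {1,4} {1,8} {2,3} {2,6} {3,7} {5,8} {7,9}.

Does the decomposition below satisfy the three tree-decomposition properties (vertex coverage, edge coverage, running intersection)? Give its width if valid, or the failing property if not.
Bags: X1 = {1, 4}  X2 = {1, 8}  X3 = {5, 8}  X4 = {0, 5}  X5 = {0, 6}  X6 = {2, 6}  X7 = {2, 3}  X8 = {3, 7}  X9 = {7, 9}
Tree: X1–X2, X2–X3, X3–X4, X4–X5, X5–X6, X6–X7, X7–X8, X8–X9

Checking the three conditions: (i) the bags cover all of {0, 1, 2, 3, 4, 5, 6, 7, 8, 9}; (ii) for each edge, some bag contains both endpoints; (iii) the bags containing any fixed vertex form a subtree. All hold, so the decomposition is valid with width 2 − 1 = 1.

Yes; width 1.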